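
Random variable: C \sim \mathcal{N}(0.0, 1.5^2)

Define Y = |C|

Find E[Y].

For X ~ N(0, 1.5²), E[|X|] = sigma * sqrt(2/pi)
= 1.5 * sqrt(2/pi) = 1.1968268

1.1968268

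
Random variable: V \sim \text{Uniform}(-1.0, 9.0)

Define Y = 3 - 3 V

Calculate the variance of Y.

For Y = aV + b: Var(Y) = a² * Var(V)
Var(V) = (9 + 1)^2/12 = 8.3333333
Var(Y) = (-3)² * 8.3333333 = 9 * 8.3333333 = 75

75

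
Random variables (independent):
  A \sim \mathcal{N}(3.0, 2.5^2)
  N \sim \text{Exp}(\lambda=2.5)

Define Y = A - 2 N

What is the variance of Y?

For independent RVs: Var(aX + bY) = a²Var(X) + b²Var(Y)
Var(A) = 6.25
Var(N) = 0.16
Var(Y) = 1²*6.25 + (-2)²*0.16
= 1*6.25 + 4*0.16 = 6.89

6.89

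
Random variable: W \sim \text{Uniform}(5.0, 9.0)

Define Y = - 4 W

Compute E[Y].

For Y = -4W:
E[Y] = -4 * E[W]
E[W] = (5 + 9)/2 = 7
E[Y] = -4 * 7 = -28

-28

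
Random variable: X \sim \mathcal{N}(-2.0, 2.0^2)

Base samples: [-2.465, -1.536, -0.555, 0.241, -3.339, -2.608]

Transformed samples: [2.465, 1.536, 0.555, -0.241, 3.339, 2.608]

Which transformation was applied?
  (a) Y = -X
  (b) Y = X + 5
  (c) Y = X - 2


Checking option (a) Y = -X:
  X = -2.465 -> Y = 2.465 ✓
  X = -1.536 -> Y = 1.536 ✓
  X = -0.555 -> Y = 0.555 ✓
All samples match this transformation.

(a) -X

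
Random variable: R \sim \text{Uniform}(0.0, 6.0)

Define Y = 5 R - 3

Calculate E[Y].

For Y = 5R - 3:
E[Y] = 5 * E[R] - 3
E[R] = (0 + 6)/2 = 3
E[Y] = 5 * 3 - 3 = 12

12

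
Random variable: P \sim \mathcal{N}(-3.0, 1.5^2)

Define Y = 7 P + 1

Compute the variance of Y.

For Y = aP + b: Var(Y) = a² * Var(P)
Var(P) = 1.5^2 = 2.25
Var(Y) = 7² * 2.25 = 49 * 2.25 = 110.25

110.25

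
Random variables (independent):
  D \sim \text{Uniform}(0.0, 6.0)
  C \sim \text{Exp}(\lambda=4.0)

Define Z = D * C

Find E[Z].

For independent RVs: E[XY] = E[X]*E[Y]
E[D] = 3
E[C] = 0.25
E[Z] = 3 * 0.25 = 0.75

0.75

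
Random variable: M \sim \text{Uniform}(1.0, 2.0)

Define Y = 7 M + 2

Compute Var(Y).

For Y = aM + b: Var(Y) = a² * Var(M)
Var(M) = (2 - 1)^2/12 = 0.083333333
Var(Y) = 7² * 0.083333333 = 49 * 0.083333333 = 4.0833333

4.0833333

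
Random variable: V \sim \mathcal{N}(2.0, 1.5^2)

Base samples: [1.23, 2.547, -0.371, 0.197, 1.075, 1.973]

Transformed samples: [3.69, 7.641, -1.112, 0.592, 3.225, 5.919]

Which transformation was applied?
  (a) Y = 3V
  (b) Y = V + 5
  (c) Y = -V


Checking option (a) Y = 3V:
  V = 1.23 -> Y = 3.69 ✓
  V = 2.547 -> Y = 7.641 ✓
  V = -0.371 -> Y = -1.112 ✓
All samples match this transformation.

(a) 3V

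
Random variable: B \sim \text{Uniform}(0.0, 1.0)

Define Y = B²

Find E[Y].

Using E[X²] = Var(X) + (E[X])²:
E[B] = 0.5
Var(B) = (1 - 0)^2/12 = 0.083333333
E[B²] = 0.083333333 + 0.5² = 0.083333333 + 0.25 = 0.33333333

0.33333333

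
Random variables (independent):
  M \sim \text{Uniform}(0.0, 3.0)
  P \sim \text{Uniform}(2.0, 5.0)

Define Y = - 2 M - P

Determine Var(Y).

For independent RVs: Var(aX + bY) = a²Var(X) + b²Var(Y)
Var(M) = 0.75
Var(P) = 0.75
Var(Y) = (-2)²*0.75 + (-1)²*0.75
= 4*0.75 + 1*0.75 = 3.75

3.75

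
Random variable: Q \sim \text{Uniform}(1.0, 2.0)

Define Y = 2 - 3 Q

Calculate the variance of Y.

For Y = aQ + b: Var(Y) = a² * Var(Q)
Var(Q) = (2 - 1)^2/12 = 0.083333333
Var(Y) = (-3)² * 0.083333333 = 9 * 0.083333333 = 0.75

0.75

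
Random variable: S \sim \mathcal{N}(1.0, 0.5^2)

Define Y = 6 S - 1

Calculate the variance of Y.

For Y = aS + b: Var(Y) = a² * Var(S)
Var(S) = 0.5^2 = 0.25
Var(Y) = 6² * 0.25 = 36 * 0.25 = 9

9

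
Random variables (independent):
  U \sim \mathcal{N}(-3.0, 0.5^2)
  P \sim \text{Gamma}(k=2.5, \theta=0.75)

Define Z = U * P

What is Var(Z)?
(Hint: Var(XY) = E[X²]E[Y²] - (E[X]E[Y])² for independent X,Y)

Var(XY) = E[X²]E[Y²] - (E[X]E[Y])²
E[U] = -3, Var(U) = 0.25
E[P] = 1.875, Var(P) = 1.40625
E[U²] = 0.25 + (-3)² = 9.25
E[P²] = 1.40625 + 1.875² = 4.921875
Var(Z) = 9.25*4.921875 - (-3*1.875)²
= 45.527344 - 31.640625 = 13.886719

13.886719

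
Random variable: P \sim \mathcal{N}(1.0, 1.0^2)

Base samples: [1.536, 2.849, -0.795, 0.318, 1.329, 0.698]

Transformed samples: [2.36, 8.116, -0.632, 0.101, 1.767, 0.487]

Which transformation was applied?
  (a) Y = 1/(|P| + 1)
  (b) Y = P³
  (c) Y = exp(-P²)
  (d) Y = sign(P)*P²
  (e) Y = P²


Checking option (d) Y = sign(P)*P²:
  P = 1.536 -> Y = 2.36 ✓
  P = 2.849 -> Y = 8.116 ✓
  P = -0.795 -> Y = -0.632 ✓
All samples match this transformation.

(d) sign(P)*P²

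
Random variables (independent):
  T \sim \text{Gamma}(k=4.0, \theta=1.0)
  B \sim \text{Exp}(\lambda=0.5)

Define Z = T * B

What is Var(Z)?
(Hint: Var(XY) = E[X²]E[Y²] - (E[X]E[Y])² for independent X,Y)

Var(XY) = E[X²]E[Y²] - (E[X]E[Y])²
E[T] = 4, Var(T) = 4
E[B] = 2, Var(B) = 4
E[T²] = 4 + 4² = 20
E[B²] = 4 + 2² = 8
Var(Z) = 20*8 - (4*2)²
= 160 - 64 = 96

96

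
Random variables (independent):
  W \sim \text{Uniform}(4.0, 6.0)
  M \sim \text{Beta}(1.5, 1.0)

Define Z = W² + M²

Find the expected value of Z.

E[Z] = E[W²] + E[M²]
E[W²] = Var(W) + E[W]² = 0.33333333 + 25 = 25.333333
E[M²] = Var(M) + E[M]² = 0.068571429 + 0.36 = 0.42857143
E[Z] = 25.333333 + 0.42857143 = 25.761905

25.761905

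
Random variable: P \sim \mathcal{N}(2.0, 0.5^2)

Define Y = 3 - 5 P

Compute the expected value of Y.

For Y = -5P + 3:
E[Y] = -5 * E[P] + 3
E[P] = 2.0 = 2
E[Y] = -5 * 2 + 3 = -7

-7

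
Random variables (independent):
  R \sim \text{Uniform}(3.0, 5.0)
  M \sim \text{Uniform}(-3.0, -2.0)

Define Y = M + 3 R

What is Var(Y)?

For independent RVs: Var(aX + bY) = a²Var(X) + b²Var(Y)
Var(R) = 0.33333333
Var(M) = 0.083333333
Var(Y) = 3²*0.33333333 + 1²*0.083333333
= 9*0.33333333 + 1*0.083333333 = 3.0833333

3.0833333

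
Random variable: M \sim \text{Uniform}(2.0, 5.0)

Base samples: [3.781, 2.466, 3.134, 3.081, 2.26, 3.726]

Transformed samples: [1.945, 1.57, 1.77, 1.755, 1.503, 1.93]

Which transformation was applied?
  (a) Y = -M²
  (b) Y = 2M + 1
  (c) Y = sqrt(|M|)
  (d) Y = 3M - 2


Checking option (c) Y = sqrt(|M|):
  M = 3.781 -> Y = 1.945 ✓
  M = 2.466 -> Y = 1.57 ✓
  M = 3.134 -> Y = 1.77 ✓
All samples match this transformation.

(c) sqrt(|M|)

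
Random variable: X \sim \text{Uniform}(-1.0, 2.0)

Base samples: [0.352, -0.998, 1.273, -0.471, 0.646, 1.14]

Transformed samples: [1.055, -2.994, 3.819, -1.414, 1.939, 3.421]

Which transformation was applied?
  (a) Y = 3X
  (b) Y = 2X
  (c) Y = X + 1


Checking option (a) Y = 3X:
  X = 0.352 -> Y = 1.055 ✓
  X = -0.998 -> Y = -2.994 ✓
  X = 1.273 -> Y = 3.819 ✓
All samples match this transformation.

(a) 3X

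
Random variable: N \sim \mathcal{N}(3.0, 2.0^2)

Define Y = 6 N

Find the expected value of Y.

For Y = 6N:
E[Y] = 6 * E[N]
E[N] = 3.0 = 3
E[Y] = 6 * 3 = 18

18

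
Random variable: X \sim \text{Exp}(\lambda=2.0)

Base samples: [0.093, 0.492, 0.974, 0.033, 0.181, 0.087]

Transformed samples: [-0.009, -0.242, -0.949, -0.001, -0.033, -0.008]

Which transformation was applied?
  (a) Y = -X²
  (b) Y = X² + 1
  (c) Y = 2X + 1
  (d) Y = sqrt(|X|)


Checking option (a) Y = -X²:
  X = 0.093 -> Y = -0.009 ✓
  X = 0.492 -> Y = -0.242 ✓
  X = 0.974 -> Y = -0.949 ✓
All samples match this transformation.

(a) -X²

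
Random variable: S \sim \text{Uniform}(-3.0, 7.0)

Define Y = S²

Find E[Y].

Using E[X²] = Var(X) + (E[X])²:
E[S] = 2
Var(S) = (7 + 3)^2/12 = 8.3333333
E[S²] = 8.3333333 + 2² = 8.3333333 + 4 = 12.333333

12.333333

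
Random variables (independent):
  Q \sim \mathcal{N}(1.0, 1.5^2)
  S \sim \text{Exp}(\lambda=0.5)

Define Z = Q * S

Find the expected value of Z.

For independent RVs: E[XY] = E[X]*E[Y]
E[Q] = 1
E[S] = 2
E[Z] = 1 * 2 = 2

2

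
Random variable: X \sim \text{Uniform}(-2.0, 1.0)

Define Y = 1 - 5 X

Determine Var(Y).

For Y = aX + b: Var(Y) = a² * Var(X)
Var(X) = (1 + 2)^2/12 = 0.75
Var(Y) = (-5)² * 0.75 = 25 * 0.75 = 18.75

18.75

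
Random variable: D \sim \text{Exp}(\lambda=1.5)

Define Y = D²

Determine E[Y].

Using E[X²] = Var(X) + (E[X])²:
E[D] = 0.66666667
Var(D) = 1/1.5^2 = 0.44444444
E[D²] = 0.44444444 + 0.66666667² = 0.44444444 + 0.44444444 = 0.88888889

0.88888889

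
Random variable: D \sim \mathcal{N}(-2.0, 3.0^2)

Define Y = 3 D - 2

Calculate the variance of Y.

For Y = aD + b: Var(Y) = a² * Var(D)
Var(D) = 3.0^2 = 9
Var(Y) = 3² * 9 = 9 * 9 = 81

81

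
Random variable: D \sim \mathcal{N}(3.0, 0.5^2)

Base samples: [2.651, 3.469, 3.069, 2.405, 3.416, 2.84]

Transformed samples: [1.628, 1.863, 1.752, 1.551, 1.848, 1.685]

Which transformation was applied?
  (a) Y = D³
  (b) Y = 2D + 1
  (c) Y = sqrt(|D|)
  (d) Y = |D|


Checking option (c) Y = sqrt(|D|):
  D = 2.651 -> Y = 1.628 ✓
  D = 3.469 -> Y = 1.863 ✓
  D = 3.069 -> Y = 1.752 ✓
All samples match this transformation.

(c) sqrt(|D|)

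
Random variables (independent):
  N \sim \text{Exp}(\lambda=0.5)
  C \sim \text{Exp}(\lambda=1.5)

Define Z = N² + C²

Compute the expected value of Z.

E[Z] = E[N²] + E[C²]
E[N²] = Var(N) + E[N]² = 4 + 4 = 8
E[C²] = Var(C) + E[C]² = 0.44444444 + 0.44444444 = 0.88888889
E[Z] = 8 + 0.88888889 = 8.8888889

8.8888889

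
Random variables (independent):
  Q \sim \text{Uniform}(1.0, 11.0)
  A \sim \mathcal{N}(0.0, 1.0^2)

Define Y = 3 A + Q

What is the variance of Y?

For independent RVs: Var(aX + bY) = a²Var(X) + b²Var(Y)
Var(Q) = 8.3333333
Var(A) = 1
Var(Y) = 1²*8.3333333 + 3²*1
= 1*8.3333333 + 9*1 = 17.333333

17.333333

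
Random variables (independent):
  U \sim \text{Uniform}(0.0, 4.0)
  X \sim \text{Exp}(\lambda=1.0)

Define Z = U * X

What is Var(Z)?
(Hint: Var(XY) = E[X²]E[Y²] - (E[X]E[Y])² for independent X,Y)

Var(XY) = E[X²]E[Y²] - (E[X]E[Y])²
E[U] = 2, Var(U) = 1.3333333
E[X] = 1, Var(X) = 1
E[U²] = 1.3333333 + 2² = 5.3333333
E[X²] = 1 + 1² = 2
Var(Z) = 5.3333333*2 - (2*1)²
= 10.666667 - 4 = 6.6666667

6.6666667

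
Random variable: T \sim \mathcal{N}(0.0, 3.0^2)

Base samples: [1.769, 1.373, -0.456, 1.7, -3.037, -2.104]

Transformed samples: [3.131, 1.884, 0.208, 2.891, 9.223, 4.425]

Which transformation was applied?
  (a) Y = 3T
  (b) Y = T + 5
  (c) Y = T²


Checking option (c) Y = T²:
  T = 1.769 -> Y = 3.131 ✓
  T = 1.373 -> Y = 1.884 ✓
  T = -0.456 -> Y = 0.208 ✓
All samples match this transformation.

(c) T²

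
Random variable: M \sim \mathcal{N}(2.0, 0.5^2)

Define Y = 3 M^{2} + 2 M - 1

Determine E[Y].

E[Y] = 3*E[M²] + 2*E[M] - 1
E[M] = 2
E[M²] = Var(M) + (E[M])² = 0.25 + 4 = 4.25
E[Y] = 3*4.25 + 2*2 - 1 = 15.75

15.75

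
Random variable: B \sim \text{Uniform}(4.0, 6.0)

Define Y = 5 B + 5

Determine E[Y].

For Y = 5B + 5:
E[Y] = 5 * E[B] + 5
E[B] = (4 + 6)/2 = 5
E[Y] = 5 * 5 + 5 = 30

30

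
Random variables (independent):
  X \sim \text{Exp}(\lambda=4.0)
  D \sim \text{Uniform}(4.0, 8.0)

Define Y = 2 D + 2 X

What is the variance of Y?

For independent RVs: Var(aX + bY) = a²Var(X) + b²Var(Y)
Var(X) = 0.0625
Var(D) = 1.3333333
Var(Y) = 2²*0.0625 + 2²*1.3333333
= 4*0.0625 + 4*1.3333333 = 5.5833333

5.5833333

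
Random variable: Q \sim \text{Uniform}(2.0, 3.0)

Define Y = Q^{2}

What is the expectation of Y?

E[Y] = 1*E[Q²]
E[Q] = 2.5
E[Q²] = Var(Q) + (E[Q])² = 0.083333333 + 6.25 = 6.3333333
E[Y] = 1*6.3333333 = 6.3333333

6.3333333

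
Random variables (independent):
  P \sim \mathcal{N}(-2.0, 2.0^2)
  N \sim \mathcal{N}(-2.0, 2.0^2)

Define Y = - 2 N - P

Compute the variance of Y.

For independent RVs: Var(aX + bY) = a²Var(X) + b²Var(Y)
Var(P) = 4
Var(N) = 4
Var(Y) = (-1)²*4 + (-2)²*4
= 1*4 + 4*4 = 20

20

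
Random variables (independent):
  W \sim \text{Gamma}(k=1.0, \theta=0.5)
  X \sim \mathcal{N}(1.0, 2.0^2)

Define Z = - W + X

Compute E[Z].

E[Z] = -1*E[W] + 1*E[X]
E[W] = 0.5
E[X] = 1
E[Z] = -1*0.5 + 1*1 = 0.5

0.5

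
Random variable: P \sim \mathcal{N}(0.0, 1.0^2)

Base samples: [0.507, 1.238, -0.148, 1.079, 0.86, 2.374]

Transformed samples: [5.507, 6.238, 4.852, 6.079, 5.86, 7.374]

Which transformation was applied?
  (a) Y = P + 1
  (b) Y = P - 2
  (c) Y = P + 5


Checking option (c) Y = P + 5:
  P = 0.507 -> Y = 5.507 ✓
  P = 1.238 -> Y = 6.238 ✓
  P = -0.148 -> Y = 4.852 ✓
All samples match this transformation.

(c) P + 5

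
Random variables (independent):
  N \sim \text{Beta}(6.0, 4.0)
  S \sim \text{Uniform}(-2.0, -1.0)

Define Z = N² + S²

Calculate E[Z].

E[Z] = E[N²] + E[S²]
E[N²] = Var(N) + E[N]² = 0.021818182 + 0.36 = 0.38181818
E[S²] = Var(S) + E[S]² = 0.083333333 + 2.25 = 2.3333333
E[Z] = 0.38181818 + 2.3333333 = 2.7151515

2.7151515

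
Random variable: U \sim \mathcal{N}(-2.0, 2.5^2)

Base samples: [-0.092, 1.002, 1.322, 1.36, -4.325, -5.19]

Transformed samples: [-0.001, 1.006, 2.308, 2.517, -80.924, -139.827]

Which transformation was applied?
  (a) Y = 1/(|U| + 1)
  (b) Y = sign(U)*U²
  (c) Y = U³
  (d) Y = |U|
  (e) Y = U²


Checking option (c) Y = U³:
  U = -0.092 -> Y = -0.001 ✓
  U = 1.002 -> Y = 1.006 ✓
  U = 1.322 -> Y = 2.308 ✓
All samples match this transformation.

(c) U³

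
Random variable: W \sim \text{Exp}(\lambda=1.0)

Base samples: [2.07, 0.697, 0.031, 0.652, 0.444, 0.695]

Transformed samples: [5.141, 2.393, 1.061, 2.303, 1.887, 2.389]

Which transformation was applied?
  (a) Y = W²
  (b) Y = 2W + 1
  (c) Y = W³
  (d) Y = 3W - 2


Checking option (b) Y = 2W + 1:
  W = 2.07 -> Y = 5.141 ✓
  W = 0.697 -> Y = 2.393 ✓
  W = 0.031 -> Y = 1.061 ✓
All samples match this transformation.

(b) 2W + 1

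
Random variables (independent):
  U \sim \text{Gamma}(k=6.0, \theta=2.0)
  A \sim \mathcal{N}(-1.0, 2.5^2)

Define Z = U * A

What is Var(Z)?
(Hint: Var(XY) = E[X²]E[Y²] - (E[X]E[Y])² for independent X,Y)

Var(XY) = E[X²]E[Y²] - (E[X]E[Y])²
E[U] = 12, Var(U) = 24
E[A] = -1, Var(A) = 6.25
E[U²] = 24 + 12² = 168
E[A²] = 6.25 + (-1)² = 7.25
Var(Z) = 168*7.25 - (12*(-1))²
= 1218 - 144 = 1074

1074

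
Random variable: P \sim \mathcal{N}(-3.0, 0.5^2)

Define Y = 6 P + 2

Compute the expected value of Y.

For Y = 6P + 2:
E[Y] = 6 * E[P] + 2
E[P] = -3.0 = -3
E[Y] = 6 * (-3) + 2 = -16

-16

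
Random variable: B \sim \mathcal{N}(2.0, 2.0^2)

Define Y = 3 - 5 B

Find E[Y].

For Y = -5B + 3:
E[Y] = -5 * E[B] + 3
E[B] = 2.0 = 2
E[Y] = -5 * 2 + 3 = -7

-7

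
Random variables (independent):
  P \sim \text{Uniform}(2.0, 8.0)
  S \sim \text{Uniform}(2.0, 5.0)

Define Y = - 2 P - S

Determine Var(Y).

For independent RVs: Var(aX + bY) = a²Var(X) + b²Var(Y)
Var(P) = 3
Var(S) = 0.75
Var(Y) = (-2)²*3 + (-1)²*0.75
= 4*3 + 1*0.75 = 12.75

12.75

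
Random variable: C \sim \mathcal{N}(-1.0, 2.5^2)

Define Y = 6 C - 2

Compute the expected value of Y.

For Y = 6C - 2:
E[Y] = 6 * E[C] - 2
E[C] = -1.0 = -1
E[Y] = 6 * (-1) - 2 = -8

-8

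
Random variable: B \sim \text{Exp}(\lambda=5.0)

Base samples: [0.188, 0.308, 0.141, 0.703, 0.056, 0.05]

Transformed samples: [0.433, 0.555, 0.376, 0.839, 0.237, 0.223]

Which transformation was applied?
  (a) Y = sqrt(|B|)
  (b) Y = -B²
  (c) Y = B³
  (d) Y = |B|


Checking option (a) Y = sqrt(|B|):
  B = 0.188 -> Y = 0.433 ✓
  B = 0.308 -> Y = 0.555 ✓
  B = 0.141 -> Y = 0.376 ✓
All samples match this transformation.

(a) sqrt(|B|)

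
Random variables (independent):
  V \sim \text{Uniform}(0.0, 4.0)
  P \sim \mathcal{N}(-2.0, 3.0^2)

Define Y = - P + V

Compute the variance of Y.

For independent RVs: Var(aX + bY) = a²Var(X) + b²Var(Y)
Var(V) = 1.3333333
Var(P) = 9
Var(Y) = 1²*1.3333333 + (-1)²*9
= 1*1.3333333 + 1*9 = 10.333333

10.333333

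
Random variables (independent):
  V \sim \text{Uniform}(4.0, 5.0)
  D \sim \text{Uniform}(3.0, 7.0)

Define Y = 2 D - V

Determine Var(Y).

For independent RVs: Var(aX + bY) = a²Var(X) + b²Var(Y)
Var(V) = 0.083333333
Var(D) = 1.3333333
Var(Y) = (-1)²*0.083333333 + 2²*1.3333333
= 1*0.083333333 + 4*1.3333333 = 5.4166667

5.4166667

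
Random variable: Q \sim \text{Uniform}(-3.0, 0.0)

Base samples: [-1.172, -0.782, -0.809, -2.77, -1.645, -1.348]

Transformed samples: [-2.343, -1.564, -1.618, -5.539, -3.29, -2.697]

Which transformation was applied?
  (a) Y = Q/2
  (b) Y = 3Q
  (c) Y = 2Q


Checking option (c) Y = 2Q:
  Q = -1.172 -> Y = -2.343 ✓
  Q = -0.782 -> Y = -1.564 ✓
  Q = -0.809 -> Y = -1.618 ✓
All samples match this transformation.

(c) 2Q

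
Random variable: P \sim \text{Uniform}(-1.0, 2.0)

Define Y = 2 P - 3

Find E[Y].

For Y = 2P - 3:
E[Y] = 2 * E[P] - 3
E[P] = (-1 + 2)/2 = 0.5
E[Y] = 2 * 0.5 - 3 = -2

-2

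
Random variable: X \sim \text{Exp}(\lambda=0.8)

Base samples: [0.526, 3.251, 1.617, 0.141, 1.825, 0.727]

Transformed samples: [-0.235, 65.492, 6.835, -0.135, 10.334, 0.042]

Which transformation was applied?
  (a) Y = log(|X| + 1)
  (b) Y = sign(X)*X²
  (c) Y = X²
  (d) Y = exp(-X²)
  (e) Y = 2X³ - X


Checking option (e) Y = 2X³ - X:
  X = 0.526 -> Y = -0.235 ✓
  X = 3.251 -> Y = 65.492 ✓
  X = 1.617 -> Y = 6.835 ✓
All samples match this transformation.

(e) 2X³ - X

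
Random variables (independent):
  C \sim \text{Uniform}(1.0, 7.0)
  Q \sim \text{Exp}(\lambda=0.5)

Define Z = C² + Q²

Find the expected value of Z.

E[Z] = E[C²] + E[Q²]
E[C²] = Var(C) + E[C]² = 3 + 16 = 19
E[Q²] = Var(Q) + E[Q]² = 4 + 4 = 8
E[Z] = 19 + 8 = 27

27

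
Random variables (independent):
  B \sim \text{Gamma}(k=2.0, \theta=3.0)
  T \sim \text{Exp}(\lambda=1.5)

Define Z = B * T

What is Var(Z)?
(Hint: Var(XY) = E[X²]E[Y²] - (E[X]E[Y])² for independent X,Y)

Var(XY) = E[X²]E[Y²] - (E[X]E[Y])²
E[B] = 6, Var(B) = 18
E[T] = 0.66666667, Var(T) = 0.44444444
E[B²] = 18 + 6² = 54
E[T²] = 0.44444444 + 0.66666667² = 0.88888889
Var(Z) = 54*0.88888889 - (6*0.66666667)²
= 48 - 16 = 32

32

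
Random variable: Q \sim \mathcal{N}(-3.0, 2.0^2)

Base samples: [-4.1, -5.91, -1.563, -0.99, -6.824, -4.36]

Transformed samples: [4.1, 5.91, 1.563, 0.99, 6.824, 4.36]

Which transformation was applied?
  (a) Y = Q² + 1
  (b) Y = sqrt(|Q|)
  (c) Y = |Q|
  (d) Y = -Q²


Checking option (c) Y = |Q|:
  Q = -4.1 -> Y = 4.1 ✓
  Q = -5.91 -> Y = 5.91 ✓
  Q = -1.563 -> Y = 1.563 ✓
All samples match this transformation.

(c) |Q|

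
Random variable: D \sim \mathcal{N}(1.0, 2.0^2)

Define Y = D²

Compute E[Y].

Using E[X²] = Var(X) + (E[X])²:
E[D] = 1
Var(D) = 2.0^2 = 4
E[D²] = 4 + 1² = 4 + 1 = 5

5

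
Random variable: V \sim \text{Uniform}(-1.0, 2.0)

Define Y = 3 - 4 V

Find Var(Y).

For Y = aV + b: Var(Y) = a² * Var(V)
Var(V) = (2 + 1)^2/12 = 0.75
Var(Y) = (-4)² * 0.75 = 16 * 0.75 = 12

12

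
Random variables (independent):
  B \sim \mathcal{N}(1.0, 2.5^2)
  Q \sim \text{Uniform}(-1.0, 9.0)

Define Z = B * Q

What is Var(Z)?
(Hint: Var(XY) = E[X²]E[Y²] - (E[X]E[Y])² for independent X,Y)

Var(XY) = E[X²]E[Y²] - (E[X]E[Y])²
E[B] = 1, Var(B) = 6.25
E[Q] = 4, Var(Q) = 8.3333333
E[B²] = 6.25 + 1² = 7.25
E[Q²] = 8.3333333 + 4² = 24.333333
Var(Z) = 7.25*24.333333 - (1*4)²
= 176.41667 - 16 = 160.41667

160.41667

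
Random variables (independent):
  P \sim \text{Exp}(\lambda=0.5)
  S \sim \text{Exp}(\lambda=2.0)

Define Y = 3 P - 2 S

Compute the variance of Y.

For independent RVs: Var(aX + bY) = a²Var(X) + b²Var(Y)
Var(P) = 4
Var(S) = 0.25
Var(Y) = 3²*4 + (-2)²*0.25
= 9*4 + 4*0.25 = 37

37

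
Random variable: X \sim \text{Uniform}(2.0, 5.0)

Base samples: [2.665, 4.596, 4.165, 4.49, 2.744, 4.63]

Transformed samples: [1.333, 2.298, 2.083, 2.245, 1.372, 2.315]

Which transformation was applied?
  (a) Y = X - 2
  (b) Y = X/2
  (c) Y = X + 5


Checking option (b) Y = X/2:
  X = 2.665 -> Y = 1.333 ✓
  X = 4.596 -> Y = 2.298 ✓
  X = 4.165 -> Y = 2.083 ✓
All samples match this transformation.

(b) X/2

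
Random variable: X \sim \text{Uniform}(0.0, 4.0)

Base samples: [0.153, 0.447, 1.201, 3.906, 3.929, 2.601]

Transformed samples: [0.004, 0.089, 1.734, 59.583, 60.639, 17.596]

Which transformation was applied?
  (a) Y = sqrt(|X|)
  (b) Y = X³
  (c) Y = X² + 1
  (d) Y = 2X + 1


Checking option (b) Y = X³:
  X = 0.153 -> Y = 0.004 ✓
  X = 0.447 -> Y = 0.089 ✓
  X = 1.201 -> Y = 1.734 ✓
All samples match this transformation.

(b) X³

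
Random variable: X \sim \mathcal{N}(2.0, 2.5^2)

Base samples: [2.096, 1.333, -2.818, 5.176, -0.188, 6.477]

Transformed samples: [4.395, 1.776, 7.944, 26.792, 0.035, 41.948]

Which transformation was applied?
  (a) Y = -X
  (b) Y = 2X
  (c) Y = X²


Checking option (c) Y = X²:
  X = 2.096 -> Y = 4.395 ✓
  X = 1.333 -> Y = 1.776 ✓
  X = -2.818 -> Y = 7.944 ✓
All samples match this transformation.

(c) X²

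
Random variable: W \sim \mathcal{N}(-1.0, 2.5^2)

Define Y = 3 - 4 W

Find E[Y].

For Y = -4W + 3:
E[Y] = -4 * E[W] + 3
E[W] = -1.0 = -1
E[Y] = -4 * (-1) + 3 = 7

7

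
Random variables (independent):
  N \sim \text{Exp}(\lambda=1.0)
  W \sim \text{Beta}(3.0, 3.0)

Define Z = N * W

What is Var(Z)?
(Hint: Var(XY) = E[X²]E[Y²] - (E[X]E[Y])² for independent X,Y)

Var(XY) = E[X²]E[Y²] - (E[X]E[Y])²
E[N] = 1, Var(N) = 1
E[W] = 0.5, Var(W) = 0.035714286
E[N²] = 1 + 1² = 2
E[W²] = 0.035714286 + 0.5² = 0.28571429
Var(Z) = 2*0.28571429 - (1*0.5)²
= 0.57142857 - 0.25 = 0.32142857

0.32142857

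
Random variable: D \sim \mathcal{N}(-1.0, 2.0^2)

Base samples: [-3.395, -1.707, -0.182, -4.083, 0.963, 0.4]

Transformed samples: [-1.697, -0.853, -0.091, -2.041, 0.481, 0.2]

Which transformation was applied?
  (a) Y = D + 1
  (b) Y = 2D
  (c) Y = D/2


Checking option (c) Y = D/2:
  D = -3.395 -> Y = -1.697 ✓
  D = -1.707 -> Y = -0.853 ✓
  D = -0.182 -> Y = -0.091 ✓
All samples match this transformation.

(c) D/2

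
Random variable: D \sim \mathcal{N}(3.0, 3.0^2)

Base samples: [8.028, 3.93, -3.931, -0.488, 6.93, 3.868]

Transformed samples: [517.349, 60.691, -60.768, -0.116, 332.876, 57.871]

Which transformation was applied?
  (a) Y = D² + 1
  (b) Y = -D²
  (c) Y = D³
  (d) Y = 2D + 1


Checking option (c) Y = D³:
  D = 8.028 -> Y = 517.349 ✓
  D = 3.93 -> Y = 60.691 ✓
  D = -3.931 -> Y = -60.768 ✓
All samples match this transformation.

(c) D³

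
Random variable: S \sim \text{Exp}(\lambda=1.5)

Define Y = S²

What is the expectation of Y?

E[S²] = Var(S) + (E[S])² = 0.44444444 + 0.44444444 = 0.88888889

0.88888889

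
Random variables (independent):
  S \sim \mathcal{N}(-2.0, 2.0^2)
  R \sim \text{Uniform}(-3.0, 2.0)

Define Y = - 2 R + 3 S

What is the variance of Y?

For independent RVs: Var(aX + bY) = a²Var(X) + b²Var(Y)
Var(S) = 4
Var(R) = 2.0833333
Var(Y) = 3²*4 + (-2)²*2.0833333
= 9*4 + 4*2.0833333 = 44.333333

44.333333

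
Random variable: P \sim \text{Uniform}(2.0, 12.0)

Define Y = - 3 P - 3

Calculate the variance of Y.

For Y = aP + b: Var(Y) = a² * Var(P)
Var(P) = (12 - 2)^2/12 = 8.3333333
Var(Y) = (-3)² * 8.3333333 = 9 * 8.3333333 = 75

75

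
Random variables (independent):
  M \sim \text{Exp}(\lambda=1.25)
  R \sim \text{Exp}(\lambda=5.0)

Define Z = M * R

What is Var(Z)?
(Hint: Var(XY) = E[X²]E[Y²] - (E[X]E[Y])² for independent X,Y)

Var(XY) = E[X²]E[Y²] - (E[X]E[Y])²
E[M] = 0.8, Var(M) = 0.64
E[R] = 0.2, Var(R) = 0.04
E[M²] = 0.64 + 0.8² = 1.28
E[R²] = 0.04 + 0.2² = 0.08
Var(Z) = 1.28*0.08 - (0.8*0.2)²
= 0.1024 - 0.0256 = 0.0768

0.0768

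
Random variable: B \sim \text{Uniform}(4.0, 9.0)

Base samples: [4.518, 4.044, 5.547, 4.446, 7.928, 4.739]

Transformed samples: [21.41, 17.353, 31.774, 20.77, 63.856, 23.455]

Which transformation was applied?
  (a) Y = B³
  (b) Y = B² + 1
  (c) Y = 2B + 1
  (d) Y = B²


Checking option (b) Y = B² + 1:
  B = 4.518 -> Y = 21.41 ✓
  B = 4.044 -> Y = 17.353 ✓
  B = 5.547 -> Y = 31.774 ✓
All samples match this transformation.

(b) B² + 1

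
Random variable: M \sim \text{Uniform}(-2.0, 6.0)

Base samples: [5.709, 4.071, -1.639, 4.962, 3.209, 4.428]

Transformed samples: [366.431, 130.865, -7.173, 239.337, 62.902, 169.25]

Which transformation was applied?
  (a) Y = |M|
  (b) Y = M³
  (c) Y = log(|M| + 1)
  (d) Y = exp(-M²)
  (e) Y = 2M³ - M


Checking option (e) Y = 2M³ - M:
  M = 5.709 -> Y = 366.431 ✓
  M = 4.071 -> Y = 130.865 ✓
  M = -1.639 -> Y = -7.173 ✓
All samples match this transformation.

(e) 2M³ - M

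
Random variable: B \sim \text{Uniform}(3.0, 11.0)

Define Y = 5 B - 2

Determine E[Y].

For Y = 5B - 2:
E[Y] = 5 * E[B] - 2
E[B] = (3 + 11)/2 = 7
E[Y] = 5 * 7 - 2 = 33

33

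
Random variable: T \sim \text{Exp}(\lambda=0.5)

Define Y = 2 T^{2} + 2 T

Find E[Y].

E[Y] = 2*E[T²] + 2*E[T]
E[T] = 2
E[T²] = Var(T) + (E[T])² = 4 + 4 = 8
E[Y] = 2*8 + 2*2 = 20

20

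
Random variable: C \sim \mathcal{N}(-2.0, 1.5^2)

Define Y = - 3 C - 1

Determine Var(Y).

For Y = aC + b: Var(Y) = a² * Var(C)
Var(C) = 1.5^2 = 2.25
Var(Y) = (-3)² * 2.25 = 9 * 2.25 = 20.25

20.25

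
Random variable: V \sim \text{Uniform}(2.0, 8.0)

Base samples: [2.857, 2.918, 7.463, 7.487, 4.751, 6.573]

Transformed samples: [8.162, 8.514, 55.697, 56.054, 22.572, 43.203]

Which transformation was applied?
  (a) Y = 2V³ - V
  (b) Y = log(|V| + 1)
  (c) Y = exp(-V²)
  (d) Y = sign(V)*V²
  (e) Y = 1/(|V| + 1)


Checking option (d) Y = sign(V)*V²:
  V = 2.857 -> Y = 8.162 ✓
  V = 2.918 -> Y = 8.514 ✓
  V = 7.463 -> Y = 55.697 ✓
All samples match this transformation.

(d) sign(V)*V²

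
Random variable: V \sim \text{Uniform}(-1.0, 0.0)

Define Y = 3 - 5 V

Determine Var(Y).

For Y = aV + b: Var(Y) = a² * Var(V)
Var(V) = (0 + 1)^2/12 = 0.083333333
Var(Y) = (-5)² * 0.083333333 = 25 * 0.083333333 = 2.0833333

2.0833333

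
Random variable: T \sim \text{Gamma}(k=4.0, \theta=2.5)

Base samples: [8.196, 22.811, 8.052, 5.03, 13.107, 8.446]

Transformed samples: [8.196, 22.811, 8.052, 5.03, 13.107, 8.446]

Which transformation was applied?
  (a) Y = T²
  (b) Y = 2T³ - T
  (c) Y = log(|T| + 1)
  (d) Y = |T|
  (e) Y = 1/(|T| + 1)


Checking option (d) Y = |T|:
  T = 8.196 -> Y = 8.196 ✓
  T = 22.811 -> Y = 22.811 ✓
  T = 8.052 -> Y = 8.052 ✓
All samples match this transformation.

(d) |T|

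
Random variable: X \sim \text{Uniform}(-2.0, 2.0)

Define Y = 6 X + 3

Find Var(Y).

For Y = aX + b: Var(Y) = a² * Var(X)
Var(X) = (2 + 2)^2/12 = 1.3333333
Var(Y) = 6² * 1.3333333 = 36 * 1.3333333 = 48

48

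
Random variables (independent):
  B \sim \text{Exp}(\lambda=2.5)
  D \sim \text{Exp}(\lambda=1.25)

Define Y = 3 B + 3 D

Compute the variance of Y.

For independent RVs: Var(aX + bY) = a²Var(X) + b²Var(Y)
Var(B) = 0.16
Var(D) = 0.64
Var(Y) = 3²*0.16 + 3²*0.64
= 9*0.16 + 9*0.64 = 7.2

7.2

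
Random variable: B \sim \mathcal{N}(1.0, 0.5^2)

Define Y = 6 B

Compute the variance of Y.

For Y = aB + b: Var(Y) = a² * Var(B)
Var(B) = 0.5^2 = 0.25
Var(Y) = 6² * 0.25 = 36 * 0.25 = 9

9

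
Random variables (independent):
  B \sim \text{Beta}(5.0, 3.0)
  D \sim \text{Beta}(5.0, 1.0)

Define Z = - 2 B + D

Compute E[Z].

E[Z] = -2*E[B] + 1*E[D]
E[B] = 0.625
E[D] = 0.83333333
E[Z] = -2*0.625 + 1*0.83333333 = -0.41666667

-0.41666667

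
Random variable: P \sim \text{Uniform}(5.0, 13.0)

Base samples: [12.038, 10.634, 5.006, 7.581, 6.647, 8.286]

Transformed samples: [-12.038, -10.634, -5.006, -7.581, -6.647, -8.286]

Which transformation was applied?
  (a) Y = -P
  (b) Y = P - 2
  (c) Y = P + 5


Checking option (a) Y = -P:
  P = 12.038 -> Y = -12.038 ✓
  P = 10.634 -> Y = -10.634 ✓
  P = 5.006 -> Y = -5.006 ✓
All samples match this transformation.

(a) -P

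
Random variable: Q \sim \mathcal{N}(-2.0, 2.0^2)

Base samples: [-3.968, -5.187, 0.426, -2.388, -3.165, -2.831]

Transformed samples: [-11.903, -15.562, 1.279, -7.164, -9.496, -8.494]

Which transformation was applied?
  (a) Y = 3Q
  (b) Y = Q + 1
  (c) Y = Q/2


Checking option (a) Y = 3Q:
  Q = -3.968 -> Y = -11.903 ✓
  Q = -5.187 -> Y = -15.562 ✓
  Q = 0.426 -> Y = 1.279 ✓
All samples match this transformation.

(a) 3Q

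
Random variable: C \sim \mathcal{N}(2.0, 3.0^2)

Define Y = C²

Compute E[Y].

E[C²] = Var(C) + (E[C])² = 9 + 4 = 13

13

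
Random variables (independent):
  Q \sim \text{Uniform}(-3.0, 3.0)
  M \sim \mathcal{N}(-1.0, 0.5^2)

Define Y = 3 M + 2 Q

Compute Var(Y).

For independent RVs: Var(aX + bY) = a²Var(X) + b²Var(Y)
Var(Q) = 3
Var(M) = 0.25
Var(Y) = 2²*3 + 3²*0.25
= 4*3 + 9*0.25 = 14.25

14.25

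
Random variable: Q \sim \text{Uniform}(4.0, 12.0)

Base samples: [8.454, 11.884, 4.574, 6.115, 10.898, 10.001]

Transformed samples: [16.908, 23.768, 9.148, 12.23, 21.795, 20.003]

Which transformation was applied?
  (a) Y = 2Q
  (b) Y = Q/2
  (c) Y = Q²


Checking option (a) Y = 2Q:
  Q = 8.454 -> Y = 16.908 ✓
  Q = 11.884 -> Y = 23.768 ✓
  Q = 4.574 -> Y = 9.148 ✓
All samples match this transformation.

(a) 2Q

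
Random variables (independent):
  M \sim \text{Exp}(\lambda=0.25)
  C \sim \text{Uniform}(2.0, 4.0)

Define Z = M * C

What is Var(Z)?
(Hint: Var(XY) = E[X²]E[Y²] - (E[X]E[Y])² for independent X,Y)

Var(XY) = E[X²]E[Y²] - (E[X]E[Y])²
E[M] = 4, Var(M) = 16
E[C] = 3, Var(C) = 0.33333333
E[M²] = 16 + 4² = 32
E[C²] = 0.33333333 + 3² = 9.3333333
Var(Z) = 32*9.3333333 - (4*3)²
= 298.66667 - 144 = 154.66667

154.66667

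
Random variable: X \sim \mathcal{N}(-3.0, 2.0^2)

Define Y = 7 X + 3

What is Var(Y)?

For Y = aX + b: Var(Y) = a² * Var(X)
Var(X) = 2.0^2 = 4
Var(Y) = 7² * 4 = 49 * 4 = 196

196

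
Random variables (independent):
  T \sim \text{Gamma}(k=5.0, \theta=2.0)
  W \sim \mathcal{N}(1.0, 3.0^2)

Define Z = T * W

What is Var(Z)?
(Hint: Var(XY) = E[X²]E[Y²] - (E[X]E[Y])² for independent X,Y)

Var(XY) = E[X²]E[Y²] - (E[X]E[Y])²
E[T] = 10, Var(T) = 20
E[W] = 1, Var(W) = 9
E[T²] = 20 + 10² = 120
E[W²] = 9 + 1² = 10
Var(Z) = 120*10 - (10*1)²
= 1200 - 100 = 1100

1100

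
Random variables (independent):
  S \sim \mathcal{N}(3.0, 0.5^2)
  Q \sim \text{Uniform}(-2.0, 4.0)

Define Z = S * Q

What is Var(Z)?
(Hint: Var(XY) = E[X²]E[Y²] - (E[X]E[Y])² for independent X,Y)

Var(XY) = E[X²]E[Y²] - (E[X]E[Y])²
E[S] = 3, Var(S) = 0.25
E[Q] = 1, Var(Q) = 3
E[S²] = 0.25 + 3² = 9.25
E[Q²] = 3 + 1² = 4
Var(Z) = 9.25*4 - (3*1)²
= 37 - 9 = 28

28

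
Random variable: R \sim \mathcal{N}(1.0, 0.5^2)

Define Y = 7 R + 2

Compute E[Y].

For Y = 7R + 2:
E[Y] = 7 * E[R] + 2
E[R] = 1.0 = 1
E[Y] = 7 * 1 + 2 = 9

9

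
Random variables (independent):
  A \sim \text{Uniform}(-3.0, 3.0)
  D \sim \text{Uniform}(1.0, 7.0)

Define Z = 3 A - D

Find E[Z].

E[Z] = 3*E[A] - 1*E[D]
E[A] = 0
E[D] = 4
E[Z] = 3*0 - 1*4 = -4

-4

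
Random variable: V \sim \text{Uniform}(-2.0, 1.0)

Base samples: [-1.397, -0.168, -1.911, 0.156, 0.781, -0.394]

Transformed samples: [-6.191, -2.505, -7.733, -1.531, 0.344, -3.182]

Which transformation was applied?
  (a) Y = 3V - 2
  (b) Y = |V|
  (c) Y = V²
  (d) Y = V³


Checking option (a) Y = 3V - 2:
  V = -1.397 -> Y = -6.191 ✓
  V = -0.168 -> Y = -2.505 ✓
  V = -1.911 -> Y = -7.733 ✓
All samples match this transformation.

(a) 3V - 2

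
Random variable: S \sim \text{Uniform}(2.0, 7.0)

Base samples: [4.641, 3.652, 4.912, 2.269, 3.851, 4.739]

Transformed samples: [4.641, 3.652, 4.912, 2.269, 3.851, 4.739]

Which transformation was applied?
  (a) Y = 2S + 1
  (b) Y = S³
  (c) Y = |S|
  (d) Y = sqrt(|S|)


Checking option (c) Y = |S|:
  S = 4.641 -> Y = 4.641 ✓
  S = 3.652 -> Y = 3.652 ✓
  S = 4.912 -> Y = 4.912 ✓
All samples match this transformation.

(c) |S|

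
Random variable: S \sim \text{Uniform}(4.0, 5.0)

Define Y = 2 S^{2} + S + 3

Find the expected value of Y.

E[Y] = 2*E[S²] + 1*E[S] + 3
E[S] = 4.5
E[S²] = Var(S) + (E[S])² = 0.083333333 + 20.25 = 20.333333
E[Y] = 2*20.333333 + 1*4.5 + 3 = 48.166667

48.166667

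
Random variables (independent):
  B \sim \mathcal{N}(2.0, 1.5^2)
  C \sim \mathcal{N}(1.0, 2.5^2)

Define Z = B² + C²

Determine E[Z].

E[Z] = E[B²] + E[C²]
E[B²] = Var(B) + E[B]² = 2.25 + 4 = 6.25
E[C²] = Var(C) + E[C]² = 6.25 + 1 = 7.25
E[Z] = 6.25 + 7.25 = 13.5

13.5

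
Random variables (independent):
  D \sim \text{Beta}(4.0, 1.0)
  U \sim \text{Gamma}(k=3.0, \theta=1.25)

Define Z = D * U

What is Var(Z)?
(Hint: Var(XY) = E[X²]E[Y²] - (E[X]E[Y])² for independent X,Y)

Var(XY) = E[X²]E[Y²] - (E[X]E[Y])²
E[D] = 0.8, Var(D) = 0.026666667
E[U] = 3.75, Var(U) = 4.6875
E[D²] = 0.026666667 + 0.8² = 0.66666667
E[U²] = 4.6875 + 3.75² = 18.75
Var(Z) = 0.66666667*18.75 - (0.8*3.75)²
= 12.5 - 9 = 3.5

3.5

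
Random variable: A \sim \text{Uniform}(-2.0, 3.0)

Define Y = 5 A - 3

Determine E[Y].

For Y = 5A - 3:
E[Y] = 5 * E[A] - 3
E[A] = (-2 + 3)/2 = 0.5
E[Y] = 5 * 0.5 - 3 = -0.5

-0.5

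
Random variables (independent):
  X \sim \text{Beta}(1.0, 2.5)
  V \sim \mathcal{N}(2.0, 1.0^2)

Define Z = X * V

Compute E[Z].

For independent RVs: E[XY] = E[X]*E[Y]
E[X] = 0.28571429
E[V] = 2
E[Z] = 0.28571429 * 2 = 0.57142857

0.57142857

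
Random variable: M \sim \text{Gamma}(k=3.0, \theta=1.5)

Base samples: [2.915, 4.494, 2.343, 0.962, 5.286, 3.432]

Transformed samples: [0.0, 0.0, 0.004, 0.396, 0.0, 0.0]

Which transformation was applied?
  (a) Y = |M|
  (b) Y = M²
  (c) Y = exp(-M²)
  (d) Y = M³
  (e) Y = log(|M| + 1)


Checking option (c) Y = exp(-M²):
  M = 2.915 -> Y = 0.0 ✓
  M = 4.494 -> Y = 0.0 ✓
  M = 2.343 -> Y = 0.004 ✓
All samples match this transformation.

(c) exp(-M²)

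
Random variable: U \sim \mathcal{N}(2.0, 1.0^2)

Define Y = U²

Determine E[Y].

Using E[X²] = Var(X) + (E[X])²:
E[U] = 2
Var(U) = 1.0^2 = 1
E[U²] = 1 + 2² = 1 + 4 = 5

5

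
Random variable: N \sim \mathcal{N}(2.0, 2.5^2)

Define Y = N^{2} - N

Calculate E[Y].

E[Y] = 1*E[N²] - 1*E[N]
E[N] = 2
E[N²] = Var(N) + (E[N])² = 6.25 + 4 = 10.25
E[Y] = 1*10.25 - 1*2 = 8.25

8.25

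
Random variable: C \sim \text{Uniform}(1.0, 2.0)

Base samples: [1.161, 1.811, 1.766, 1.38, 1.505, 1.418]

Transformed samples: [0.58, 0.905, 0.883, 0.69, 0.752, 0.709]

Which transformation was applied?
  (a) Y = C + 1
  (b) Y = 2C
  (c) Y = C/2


Checking option (c) Y = C/2:
  C = 1.161 -> Y = 0.58 ✓
  C = 1.811 -> Y = 0.905 ✓
  C = 1.766 -> Y = 0.883 ✓
All samples match this transformation.

(c) C/2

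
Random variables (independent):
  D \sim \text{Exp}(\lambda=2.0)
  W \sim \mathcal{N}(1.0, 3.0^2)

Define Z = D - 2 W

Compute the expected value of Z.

E[Z] = 1*E[D] - 2*E[W]
E[D] = 0.5
E[W] = 1
E[Z] = 1*0.5 - 2*1 = -1.5

-1.5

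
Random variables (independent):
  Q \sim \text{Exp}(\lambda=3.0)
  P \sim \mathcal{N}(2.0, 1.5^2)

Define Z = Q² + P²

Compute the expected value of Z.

E[Z] = E[Q²] + E[P²]
E[Q²] = Var(Q) + E[Q]² = 0.11111111 + 0.11111111 = 0.22222222
E[P²] = Var(P) + E[P]² = 2.25 + 4 = 6.25
E[Z] = 0.22222222 + 6.25 = 6.4722222

6.4722222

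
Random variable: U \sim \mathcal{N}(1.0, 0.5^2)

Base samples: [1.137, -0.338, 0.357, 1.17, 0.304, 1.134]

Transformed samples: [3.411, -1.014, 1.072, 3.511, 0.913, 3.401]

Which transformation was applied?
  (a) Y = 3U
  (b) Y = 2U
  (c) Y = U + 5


Checking option (a) Y = 3U:
  U = 1.137 -> Y = 3.411 ✓
  U = -0.338 -> Y = -1.014 ✓
  U = 0.357 -> Y = 1.072 ✓
All samples match this transformation.

(a) 3U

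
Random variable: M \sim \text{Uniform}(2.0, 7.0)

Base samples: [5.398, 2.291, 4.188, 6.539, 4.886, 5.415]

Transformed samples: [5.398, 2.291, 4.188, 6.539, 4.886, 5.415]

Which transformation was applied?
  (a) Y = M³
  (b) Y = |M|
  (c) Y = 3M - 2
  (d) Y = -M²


Checking option (b) Y = |M|:
  M = 5.398 -> Y = 5.398 ✓
  M = 2.291 -> Y = 2.291 ✓
  M = 4.188 -> Y = 4.188 ✓
All samples match this transformation.

(b) |M|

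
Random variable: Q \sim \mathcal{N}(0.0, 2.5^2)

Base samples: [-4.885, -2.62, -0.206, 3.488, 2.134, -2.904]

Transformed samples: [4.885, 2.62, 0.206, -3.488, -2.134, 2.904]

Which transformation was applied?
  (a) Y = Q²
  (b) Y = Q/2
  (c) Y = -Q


Checking option (c) Y = -Q:
  Q = -4.885 -> Y = 4.885 ✓
  Q = -2.62 -> Y = 2.62 ✓
  Q = -0.206 -> Y = 0.206 ✓
All samples match this transformation.

(c) -Q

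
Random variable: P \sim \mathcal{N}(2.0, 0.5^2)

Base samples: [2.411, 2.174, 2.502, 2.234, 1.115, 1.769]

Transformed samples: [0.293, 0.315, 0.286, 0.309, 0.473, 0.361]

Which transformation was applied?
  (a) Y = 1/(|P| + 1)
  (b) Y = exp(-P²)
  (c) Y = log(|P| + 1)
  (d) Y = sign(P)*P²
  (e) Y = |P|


Checking option (a) Y = 1/(|P| + 1):
  P = 2.411 -> Y = 0.293 ✓
  P = 2.174 -> Y = 0.315 ✓
  P = 2.502 -> Y = 0.286 ✓
All samples match this transformation.

(a) 1/(|P| + 1)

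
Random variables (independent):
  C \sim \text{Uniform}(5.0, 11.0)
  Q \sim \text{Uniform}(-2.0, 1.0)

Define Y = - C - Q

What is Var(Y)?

For independent RVs: Var(aX + bY) = a²Var(X) + b²Var(Y)
Var(C) = 3
Var(Q) = 0.75
Var(Y) = (-1)²*3 + (-1)²*0.75
= 1*3 + 1*0.75 = 3.75

3.75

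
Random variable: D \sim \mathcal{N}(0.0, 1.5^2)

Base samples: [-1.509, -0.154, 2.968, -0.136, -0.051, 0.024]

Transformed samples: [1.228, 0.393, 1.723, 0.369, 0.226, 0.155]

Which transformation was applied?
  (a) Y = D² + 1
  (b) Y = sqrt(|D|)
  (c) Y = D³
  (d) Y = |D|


Checking option (b) Y = sqrt(|D|):
  D = -1.509 -> Y = 1.228 ✓
  D = -0.154 -> Y = 0.393 ✓
  D = 2.968 -> Y = 1.723 ✓
All samples match this transformation.

(b) sqrt(|D|)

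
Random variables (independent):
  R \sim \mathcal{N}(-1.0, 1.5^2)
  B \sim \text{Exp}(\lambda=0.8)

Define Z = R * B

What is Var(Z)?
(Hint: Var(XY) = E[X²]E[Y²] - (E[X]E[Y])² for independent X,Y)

Var(XY) = E[X²]E[Y²] - (E[X]E[Y])²
E[R] = -1, Var(R) = 2.25
E[B] = 1.25, Var(B) = 1.5625
E[R²] = 2.25 + (-1)² = 3.25
E[B²] = 1.5625 + 1.25² = 3.125
Var(Z) = 3.25*3.125 - (-1*1.25)²
= 10.15625 - 1.5625 = 8.59375

8.59375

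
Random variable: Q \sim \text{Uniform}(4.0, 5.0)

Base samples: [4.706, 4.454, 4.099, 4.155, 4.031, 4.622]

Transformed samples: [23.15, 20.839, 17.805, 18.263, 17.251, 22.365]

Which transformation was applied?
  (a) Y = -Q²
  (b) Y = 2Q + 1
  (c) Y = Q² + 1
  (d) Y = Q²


Checking option (c) Y = Q² + 1:
  Q = 4.706 -> Y = 23.15 ✓
  Q = 4.454 -> Y = 20.839 ✓
  Q = 4.099 -> Y = 17.805 ✓
All samples match this transformation.

(c) Q² + 1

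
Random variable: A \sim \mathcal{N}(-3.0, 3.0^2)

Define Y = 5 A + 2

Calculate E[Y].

For Y = 5A + 2:
E[Y] = 5 * E[A] + 2
E[A] = -3.0 = -3
E[Y] = 5 * (-3) + 2 = -13

-13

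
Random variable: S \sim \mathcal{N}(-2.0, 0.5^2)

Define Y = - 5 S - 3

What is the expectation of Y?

For Y = -5S - 3:
E[Y] = -5 * E[S] - 3
E[S] = -2.0 = -2
E[Y] = -5 * (-2) - 3 = 7

7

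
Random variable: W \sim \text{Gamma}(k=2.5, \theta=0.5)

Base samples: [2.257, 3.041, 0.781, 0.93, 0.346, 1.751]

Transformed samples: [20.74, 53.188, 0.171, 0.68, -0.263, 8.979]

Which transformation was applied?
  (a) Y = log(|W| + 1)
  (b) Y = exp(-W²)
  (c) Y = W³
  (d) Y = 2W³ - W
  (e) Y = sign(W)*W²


Checking option (d) Y = 2W³ - W:
  W = 2.257 -> Y = 20.74 ✓
  W = 3.041 -> Y = 53.188 ✓
  W = 0.781 -> Y = 0.171 ✓
All samples match this transformation.

(d) 2W³ - W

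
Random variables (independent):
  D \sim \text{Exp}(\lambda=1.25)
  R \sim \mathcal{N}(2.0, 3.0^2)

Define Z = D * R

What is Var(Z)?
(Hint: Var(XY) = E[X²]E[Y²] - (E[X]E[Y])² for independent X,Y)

Var(XY) = E[X²]E[Y²] - (E[X]E[Y])²
E[D] = 0.8, Var(D) = 0.64
E[R] = 2, Var(R) = 9
E[D²] = 0.64 + 0.8² = 1.28
E[R²] = 9 + 2² = 13
Var(Z) = 1.28*13 - (0.8*2)²
= 16.64 - 2.56 = 14.08

14.08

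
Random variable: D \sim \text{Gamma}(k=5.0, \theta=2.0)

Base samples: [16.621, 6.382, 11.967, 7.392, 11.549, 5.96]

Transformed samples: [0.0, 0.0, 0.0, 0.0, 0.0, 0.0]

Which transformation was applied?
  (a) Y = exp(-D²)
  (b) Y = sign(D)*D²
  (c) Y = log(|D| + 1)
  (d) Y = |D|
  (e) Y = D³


Checking option (a) Y = exp(-D²):
  D = 16.621 -> Y = 0.0 ✓
  D = 6.382 -> Y = 0.0 ✓
  D = 11.967 -> Y = 0.0 ✓
All samples match this transformation.

(a) exp(-D²)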